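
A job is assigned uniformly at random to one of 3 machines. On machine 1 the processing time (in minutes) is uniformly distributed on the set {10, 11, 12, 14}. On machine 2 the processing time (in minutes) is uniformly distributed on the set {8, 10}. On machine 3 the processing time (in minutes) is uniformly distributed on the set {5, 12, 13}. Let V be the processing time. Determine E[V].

41/4

E[V | machine 1] = (10+11+12+14)/4 = 47/4.
E[V | machine 2] = (8+10)/2 = 9.
E[V | machine 3] = (5+12+13)/3 = 10.
E[V] = (1/3)·(47/4) + (1/3)·(9) + (1/3)·(10) = 41/4.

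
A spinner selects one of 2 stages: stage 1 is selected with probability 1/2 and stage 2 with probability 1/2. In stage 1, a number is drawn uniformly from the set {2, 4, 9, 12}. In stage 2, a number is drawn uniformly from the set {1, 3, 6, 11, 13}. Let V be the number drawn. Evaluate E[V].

E[V | stage 1] = (2+4+9+12)/4 = 27/4.
E[V | stage 2] = (1+3+6+11+13)/5 = 34/5.
By the law of total expectation,
E[V] = (1/2)·(27/4) + (1/2)·(34/5) = 271/40.

271/40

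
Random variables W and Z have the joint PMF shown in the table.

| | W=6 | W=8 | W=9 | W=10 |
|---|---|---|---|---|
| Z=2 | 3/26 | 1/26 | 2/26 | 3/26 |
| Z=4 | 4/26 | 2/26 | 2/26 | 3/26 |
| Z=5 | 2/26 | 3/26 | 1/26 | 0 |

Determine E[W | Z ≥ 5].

P(Z ≥ 5) = 3/13.
Σ W·P over the event = 6·(2/26) + 8·(3/26) + 9·(1/26) = 45/26.
E[W | Z ≥ 5] = (45/26) / (3/13) = 15/2.

15/2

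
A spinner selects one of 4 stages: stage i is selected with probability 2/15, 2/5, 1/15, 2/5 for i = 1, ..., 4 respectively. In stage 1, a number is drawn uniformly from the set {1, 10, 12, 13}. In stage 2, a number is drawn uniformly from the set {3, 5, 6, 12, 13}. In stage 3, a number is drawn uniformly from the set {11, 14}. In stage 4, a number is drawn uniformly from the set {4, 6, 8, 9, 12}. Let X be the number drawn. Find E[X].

1241/150

E[X | stage 1] = (1+10+12+13)/4 = 9.
E[X | stage 2] = (3+5+6+12+13)/5 = 39/5.
E[X | stage 3] = (11+14)/2 = 25/2.
E[X | stage 4] = (4+6+8+9+12)/5 = 39/5.
E[X] = (2/15)·(9) + (2/5)·(39/5) + (1/15)·(25/2) + (2/5)·(39/5) = 1241/150.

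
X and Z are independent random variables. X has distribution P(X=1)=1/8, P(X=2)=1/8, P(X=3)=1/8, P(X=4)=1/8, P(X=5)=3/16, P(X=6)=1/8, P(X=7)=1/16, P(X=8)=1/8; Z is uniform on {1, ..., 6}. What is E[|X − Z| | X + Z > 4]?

P(X + Z > 4) = 7/8.
Summing |X−Z|·P(x,y) over outcomes with X + Z > 4 gives 107/48.
E[|X − Z| | X + Z > 4] = (107/48) / (7/8) = 107/42.

107/42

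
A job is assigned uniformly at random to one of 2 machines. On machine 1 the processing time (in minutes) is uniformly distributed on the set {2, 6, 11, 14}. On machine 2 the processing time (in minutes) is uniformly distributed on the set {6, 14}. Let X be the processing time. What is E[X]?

73/8

E[X | machine 1] = (2+6+11+14)/4 = 33/4.
E[X | machine 2] = (6+14)/2 = 10.
E[X] = (1/2)·(33/4) + (1/2)·(10) = 73/8.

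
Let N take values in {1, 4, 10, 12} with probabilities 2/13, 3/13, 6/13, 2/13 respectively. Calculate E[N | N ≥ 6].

P(N ≥ 6) = 8/13.
Σ over the event: 10·6/13 + 12·2/13 = 84/13.
E[N | N ≥ 6] = (84/13) / (8/13) = 21/2.

21/2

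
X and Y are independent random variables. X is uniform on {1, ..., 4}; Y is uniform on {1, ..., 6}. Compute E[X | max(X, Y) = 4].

22/7

P(max(X, Y) = 4) = 7/24.
Summing X·P(x,y) over outcomes with max(X, Y) = 4 gives 11/12.
E[X | max(X, Y) = 4] = (11/12) / (7/24) = 22/7.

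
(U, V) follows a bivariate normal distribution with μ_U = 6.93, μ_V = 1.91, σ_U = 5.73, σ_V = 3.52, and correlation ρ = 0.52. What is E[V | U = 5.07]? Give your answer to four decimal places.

1.3158

The regression of V on U has slope ρ·σ_V/σ_U and passes through (μ_U, μ_V).
E[V | U=5.07] = 1.91 + (0.52)·(3.52/5.73)·(5.07 − (6.93)) = 1.91 + (0.31944)·(-1.86) = 1.3158.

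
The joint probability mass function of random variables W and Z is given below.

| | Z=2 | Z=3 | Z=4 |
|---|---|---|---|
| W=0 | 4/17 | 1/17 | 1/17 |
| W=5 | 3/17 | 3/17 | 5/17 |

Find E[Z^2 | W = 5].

119/11

P(W = 5) = 11/17.
Σ Z^2·P over the event = 4·(3/17) + 9·(3/17) + 16·(5/17) = 7.
E[Z^2 | W = 5] = (7) / (11/17) = 119/11.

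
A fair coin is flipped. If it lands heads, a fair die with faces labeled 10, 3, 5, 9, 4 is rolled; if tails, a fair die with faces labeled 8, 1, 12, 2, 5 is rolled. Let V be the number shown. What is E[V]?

E[V | heads] = (10+3+5+9+4)/5 = 31/5.
E[V | tails] = (8+1+12+2+5)/5 = 28/5.
By the law of total expectation,
E[V] = (1/2)·(31/5) + (1/2)·(28/5) = 59/10.

59/10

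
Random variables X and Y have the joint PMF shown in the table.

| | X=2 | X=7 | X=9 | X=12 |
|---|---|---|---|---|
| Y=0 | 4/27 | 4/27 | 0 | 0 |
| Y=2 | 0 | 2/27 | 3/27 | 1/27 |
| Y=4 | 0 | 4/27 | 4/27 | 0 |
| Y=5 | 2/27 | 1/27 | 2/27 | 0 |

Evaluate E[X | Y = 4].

P(Y = 4) = 8/27.
Summing X·P(X=x,Y=y) over the conditioning event gives 64/27.
E[X | Y = 4] = (64/27) / (8/27) = 8.

8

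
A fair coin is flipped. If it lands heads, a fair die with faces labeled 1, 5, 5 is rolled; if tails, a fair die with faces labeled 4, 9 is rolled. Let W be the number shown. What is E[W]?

61/12

E[W | heads] = (1+5+5)/3 = 11/3.
E[W | tails] = (4+9)/2 = 13/2.
E[W] = (1/2)·(11/3) + (1/2)·(13/2) = 61/12.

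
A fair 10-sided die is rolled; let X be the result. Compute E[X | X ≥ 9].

Given X ≥ 9, X is equally likely to be any of {9, 10}.
E[X | X ≥ 9] = (9 + 10) / 2 = 19/2.

19/2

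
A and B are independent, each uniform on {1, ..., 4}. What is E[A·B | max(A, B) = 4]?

Outcomes with max(A, B) = 4: (1,4), (2,4), (3,4), (4,1), (4,2), (4,3), (4,4), each with probability 1/16.
E[A·B | max(A, B) = 4] = (4 + 8 + 12 + 4 + 8 + 12 + 16) / 7 = 64/7.

64/7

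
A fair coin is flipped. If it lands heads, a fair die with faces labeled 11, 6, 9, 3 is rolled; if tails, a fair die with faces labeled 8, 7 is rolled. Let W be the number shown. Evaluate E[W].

E[W | heads] = (11+6+9+3)/4 = 29/4.
E[W | tails] = (8+7)/2 = 15/2.
E[W] = (1/2)·(29/4) + (1/2)·(15/2) = 59/8.

59/8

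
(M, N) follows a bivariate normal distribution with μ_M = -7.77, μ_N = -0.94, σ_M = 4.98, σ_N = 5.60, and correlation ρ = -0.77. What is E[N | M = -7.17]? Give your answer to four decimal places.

The regression of N on M has slope ρ·σ_N/σ_M and passes through (μ_M, μ_N).
E[N | M=-7.17] = -0.94 + (-0.77)·(5.60/4.98)·(-7.17 − (-7.77)) = -0.94 + (-0.86586)·(0.6) = -1.4595.

-1.4595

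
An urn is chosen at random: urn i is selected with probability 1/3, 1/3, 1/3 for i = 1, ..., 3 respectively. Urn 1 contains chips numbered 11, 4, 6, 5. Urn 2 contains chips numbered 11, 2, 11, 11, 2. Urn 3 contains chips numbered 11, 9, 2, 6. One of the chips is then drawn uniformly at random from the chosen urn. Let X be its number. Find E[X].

E[X | urn 1] = (11+4+6+5)/4 = 13/2.
E[X | urn 2] = (11+2+11+11+2)/5 = 37/5.
E[X | urn 3] = (11+9+2+6)/4 = 7.
E[X] = (1/3)·(13/2) + (1/3)·(37/5) + (1/3)·(7) = 209/30.

209/30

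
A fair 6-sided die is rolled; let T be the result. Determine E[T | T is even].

Given T is even, T is equally likely to be any of {2, 4, 6}.
E[T | T is even] = (2 + 4 + 6) / 3 = 4.

4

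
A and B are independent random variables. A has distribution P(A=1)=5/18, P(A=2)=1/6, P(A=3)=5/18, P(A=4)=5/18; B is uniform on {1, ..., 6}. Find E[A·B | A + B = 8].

P(A + B = 8) = 13/108.
Summing AB·P(x,y) over outcomes with A + B = 8 gives 191/108.
E[A·B | A + B = 8] = (191/108) / (13/108) = 191/13.

191/13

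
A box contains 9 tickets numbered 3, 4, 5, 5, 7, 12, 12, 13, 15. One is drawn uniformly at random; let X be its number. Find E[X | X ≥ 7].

P(X ≥ 7) = 5/9.
Σ over the event: 7·1/9 + 12·2/9 + 13·1/9 + 15·1/9 = 59/9.
E[X | X ≥ 7] = (59/9) / (5/9) = 59/5.

59/5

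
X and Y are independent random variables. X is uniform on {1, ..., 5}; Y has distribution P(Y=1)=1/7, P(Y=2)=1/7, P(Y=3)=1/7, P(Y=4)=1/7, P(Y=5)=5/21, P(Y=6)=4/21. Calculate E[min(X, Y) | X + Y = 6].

29/17

P(X + Y = 6) = 17/105.
Summing min(X,Y)·P(x,y) over outcomes with X + Y = 6 gives 29/105.
E[min(X, Y) | X + Y = 6] = (29/105) / (17/105) = 29/17.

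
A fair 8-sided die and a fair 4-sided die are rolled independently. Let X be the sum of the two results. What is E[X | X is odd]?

7

P(X is odd) = 1/2.
Σ over the event: 3·1/16 + 5·1/8 + 7·1/8 + 9·1/8 + 11·1/16 = 7/2.
E[X | X is odd] = (7/2) / (1/2) = 7.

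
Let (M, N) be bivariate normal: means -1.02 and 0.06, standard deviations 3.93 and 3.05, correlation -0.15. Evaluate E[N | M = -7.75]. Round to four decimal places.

E[N | M=x] = μ_N + ρ(σ_N/σ_M)(x − μ_M) for jointly normal variables.
E[N | M=-7.75] = 0.06 + (-0.15)·(3.05/3.93)·(-7.75 − (-1.02)) = 0.06 + (-0.116412)·(-6.73) = 0.8435.

0.8435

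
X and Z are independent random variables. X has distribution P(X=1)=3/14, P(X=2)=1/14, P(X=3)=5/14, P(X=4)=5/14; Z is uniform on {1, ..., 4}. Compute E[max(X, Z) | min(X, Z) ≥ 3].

P(min(X, Z) ≥ 3) = 5/14.
Summing max(X,Z)·P(x,y) over outcomes with min(X, Z) ≥ 3 gives 75/56.
E[max(X, Z) | min(X, Z) ≥ 3] = (75/56) / (5/14) = 15/4.

15/4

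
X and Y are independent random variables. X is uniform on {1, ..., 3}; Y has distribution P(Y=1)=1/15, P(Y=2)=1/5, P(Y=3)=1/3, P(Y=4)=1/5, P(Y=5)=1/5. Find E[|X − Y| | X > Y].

P(X > Y) = 1/9.
Summing |X−Y|·P(x,y) over outcomes with X > Y gives 2/15.
E[|X − Y| | X > Y] = (2/15) / (1/9) = 6/5.

6/5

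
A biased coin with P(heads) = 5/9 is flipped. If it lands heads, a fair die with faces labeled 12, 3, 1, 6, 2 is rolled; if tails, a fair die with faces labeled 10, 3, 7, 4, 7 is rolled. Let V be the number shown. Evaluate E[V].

244/45

E[V | heads] = (12+3+1+6+2)/5 = 24/5.
E[V | tails] = (10+3+7+4+7)/5 = 31/5.
E[V] = (5/9)·(24/5) + (4/9)·(31/5) = 244/45.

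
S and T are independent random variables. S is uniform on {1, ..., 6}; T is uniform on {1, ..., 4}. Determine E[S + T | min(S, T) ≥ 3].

8

Outcomes with min(S, T) ≥ 3: (3,3), (3,4), (4,3), (4,4), (5,3), (5,4), (6,3), (6,4), each with probability 1/24.
E[S + T | min(S, T) ≥ 3] = (6 + 7 + 7 + 8 + 8 + 9 + 9 + 10) / 8 = 8.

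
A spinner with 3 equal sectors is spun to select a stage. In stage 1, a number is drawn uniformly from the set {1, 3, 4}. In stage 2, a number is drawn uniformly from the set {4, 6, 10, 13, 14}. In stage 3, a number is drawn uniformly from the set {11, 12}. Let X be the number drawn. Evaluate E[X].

E[X | stage 1] = (1+3+4)/3 = 8/3.
E[X | stage 2] = (4+6+10+13+14)/5 = 47/5.
E[X | stage 3] = (11+12)/2 = 23/2.
By the law of total expectation,
E[X] = (1/3)·(8/3) + (1/3)·(47/5) + (1/3)·(23/2) = 707/90.

707/90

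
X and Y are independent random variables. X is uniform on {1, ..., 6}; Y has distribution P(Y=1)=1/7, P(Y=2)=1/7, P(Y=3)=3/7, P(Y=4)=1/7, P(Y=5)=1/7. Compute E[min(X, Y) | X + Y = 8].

P(X + Y = 8) = 1/7.
Summing min(X,Y)·P(x,y) over outcomes with X + Y = 8 gives 3/7.
E[min(X, Y) | X + Y = 8] = (3/7) / (1/7) = 3.

3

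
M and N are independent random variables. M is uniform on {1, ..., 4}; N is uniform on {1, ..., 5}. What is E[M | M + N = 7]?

3

P(M + N = 7) = 3/20.
Summing M·P(x,y) over outcomes with M + N = 7 gives 9/20.
E[M | M + N = 7] = (9/20) / (3/20) = 3.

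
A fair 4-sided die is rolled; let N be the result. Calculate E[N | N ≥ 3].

Given N ≥ 3, N is equally likely to be any of {3, 4}.
E[N | N ≥ 3] = (3 + 4) / 2 = 7/2.

7/2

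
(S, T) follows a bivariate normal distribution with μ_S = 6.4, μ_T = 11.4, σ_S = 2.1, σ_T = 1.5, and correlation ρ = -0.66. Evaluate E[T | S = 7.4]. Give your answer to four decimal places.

E[T | S=x] = μ_T + ρ(σ_T/σ_S)(x − μ_S) for jointly normal variables.
E[T | S=7.4] = 11.4 + (-0.66)·(1.5/2.1)·(7.4 − (6.4)) = 11.4 + (-0.47143)·(1) = 10.9286.

10.9286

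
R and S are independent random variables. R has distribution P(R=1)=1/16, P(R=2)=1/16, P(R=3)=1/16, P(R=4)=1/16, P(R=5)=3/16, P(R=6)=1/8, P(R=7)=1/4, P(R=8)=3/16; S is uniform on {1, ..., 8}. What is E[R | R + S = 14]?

P(R + S = 14) = 9/128.
Summing R·P(x,y) over outcomes with R + S = 14 gives 1/2.
E[R | R + S = 14] = (1/2) / (9/128) = 64/9.

64/9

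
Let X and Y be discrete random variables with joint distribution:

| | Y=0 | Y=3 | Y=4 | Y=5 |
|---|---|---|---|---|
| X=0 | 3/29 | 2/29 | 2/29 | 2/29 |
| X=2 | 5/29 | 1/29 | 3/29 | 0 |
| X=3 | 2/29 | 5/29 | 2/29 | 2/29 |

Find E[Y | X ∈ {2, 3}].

12/5

P(X ∈ {2, 3}) = 20/29.
Σ Y·P over the event = 0·(5/29) + 3·(1/29) + 4·(3/29) + 0·(2/29) + 3·(5/29) + 4·(2/29) + 5·(2/29) = 48/29.
E[Y | X ∈ {2, 3}] = (48/29) / (20/29) = 12/5.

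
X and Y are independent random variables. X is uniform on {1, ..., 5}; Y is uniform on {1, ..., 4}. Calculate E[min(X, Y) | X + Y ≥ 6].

27/10

P(X + Y ≥ 6) = 1/2.
Summing min(X,Y)·P(x,y) over outcomes with X + Y ≥ 6 gives 27/20.
E[min(X, Y) | X + Y ≥ 6] = (27/20) / (1/2) = 27/10.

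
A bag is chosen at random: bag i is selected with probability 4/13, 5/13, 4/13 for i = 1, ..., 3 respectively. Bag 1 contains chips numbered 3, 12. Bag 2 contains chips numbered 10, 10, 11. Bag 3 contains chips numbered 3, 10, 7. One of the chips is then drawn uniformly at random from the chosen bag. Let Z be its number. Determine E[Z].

E[Z | bag 1] = (3+12)/2 = 15/2.
E[Z | bag 2] = (10+10+11)/3 = 31/3.
E[Z | bag 3] = (3+10+7)/3 = 20/3.
By the law of total expectation,
E[Z] = (4/13)·(15/2) + (5/13)·(31/3) + (4/13)·(20/3) = 25/3.

25/3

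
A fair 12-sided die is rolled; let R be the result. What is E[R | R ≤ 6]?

Given R ≤ 6, R is equally likely to be any of {1, 2, 3, 4, 5, 6}.
E[R | R ≤ 6] = (1 + 2 + 3 + 4 + 5 + 6) / 6 = 7/2.

7/2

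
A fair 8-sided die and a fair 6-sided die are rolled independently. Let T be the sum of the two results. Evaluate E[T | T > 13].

P(T > 13) = 1/48.
Σ over the event: 14·1/48 = 7/24.
E[T | T > 13] = (7/24) / (1/48) = 14.

14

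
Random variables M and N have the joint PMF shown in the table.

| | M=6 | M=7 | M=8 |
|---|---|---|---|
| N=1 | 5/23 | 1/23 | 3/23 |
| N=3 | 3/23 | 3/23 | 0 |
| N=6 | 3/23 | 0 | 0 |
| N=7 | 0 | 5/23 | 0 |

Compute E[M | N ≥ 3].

P(N ≥ 3) = 14/23.
Summing M·P(M=x,N=y) over the conditioning event gives 4.
E[M | N ≥ 3] = (4) / (14/23) = 46/7.

46/7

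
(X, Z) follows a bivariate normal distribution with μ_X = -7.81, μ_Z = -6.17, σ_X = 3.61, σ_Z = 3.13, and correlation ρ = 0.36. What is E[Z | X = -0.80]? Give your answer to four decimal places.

For a bivariate normal, E[Z | X=x] = μ_Z + ρ·(σ_Z/σ_X)·(x − μ_X).
E[Z | X=-0.80] = -6.17 + (0.36)·(3.13/3.61)·(-0.80 − (-7.81)) = -6.17 + (0.312133)·(7.01) = -3.9819.

-3.9819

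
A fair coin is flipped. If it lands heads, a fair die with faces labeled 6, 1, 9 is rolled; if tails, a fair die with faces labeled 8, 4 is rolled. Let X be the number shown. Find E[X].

17/3

E[X | heads] = (6+1+9)/3 = 16/3.
E[X | tails] = (8+4)/2 = 6.
E[X] = (1/2)·(16/3) + (1/2)·(6) = 17/3.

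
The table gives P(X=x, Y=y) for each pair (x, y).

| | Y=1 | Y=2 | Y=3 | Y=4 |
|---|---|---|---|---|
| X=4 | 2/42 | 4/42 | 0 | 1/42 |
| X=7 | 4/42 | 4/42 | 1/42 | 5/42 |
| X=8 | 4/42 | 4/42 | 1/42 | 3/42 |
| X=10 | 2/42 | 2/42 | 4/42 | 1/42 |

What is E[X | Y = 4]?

73/10

P(Y = 4) = 5/21.
Σ X·P over the event = 4·(1/42) + 7·(5/42) + 8·(3/42) + 10·(1/42) = 73/42.
E[X | Y = 4] = (73/42) / (5/21) = 73/10.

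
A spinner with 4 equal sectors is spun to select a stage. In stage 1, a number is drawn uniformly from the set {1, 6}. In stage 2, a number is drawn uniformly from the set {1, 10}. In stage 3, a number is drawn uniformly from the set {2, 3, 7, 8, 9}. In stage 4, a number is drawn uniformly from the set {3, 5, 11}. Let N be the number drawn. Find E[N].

E[N | stage 1] = (1+6)/2 = 7/2.
E[N | stage 2] = (1+10)/2 = 11/2.
E[N | stage 3] = (2+3+7+8+9)/5 = 29/5.
E[N | stage 4] = (3+5+11)/3 = 19/3.
By the law of total expectation,
E[N] = (1/4)·(7/2) + (1/4)·(11/2) + (1/4)·(29/5) + (1/4)·(19/3) = 317/60.

317/60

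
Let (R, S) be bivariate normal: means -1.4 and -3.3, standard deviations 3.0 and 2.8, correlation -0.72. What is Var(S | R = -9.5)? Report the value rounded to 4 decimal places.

3.7757

The conditional variance in a bivariate normal is σ_S²(1 − ρ²), independent of x.
Var(S | R=-9.5) = (2.8)²·(1 − (-0.72)²) = 7.84·0.4816 = 3.7757.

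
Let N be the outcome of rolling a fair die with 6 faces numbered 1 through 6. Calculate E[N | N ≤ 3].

Given N ≤ 3, N is equally likely to be any of {1, 2, 3}.
E[N | N ≤ 3] = (1 + 2 + 3) / 3 = 2.

2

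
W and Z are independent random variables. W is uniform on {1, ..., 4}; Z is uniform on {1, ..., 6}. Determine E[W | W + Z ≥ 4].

8/3

P(W + Z ≥ 4) = 7/8.
Summing W·P(x,y) over outcomes with W + Z ≥ 4 gives 7/3.
E[W | W + Z ≥ 4] = (7/3) / (7/8) = 8/3.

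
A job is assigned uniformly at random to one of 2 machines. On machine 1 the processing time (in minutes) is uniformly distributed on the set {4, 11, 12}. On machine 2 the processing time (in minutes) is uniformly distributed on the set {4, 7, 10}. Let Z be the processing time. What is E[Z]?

E[Z | machine 1] = (4+11+12)/3 = 9.
E[Z | machine 2] = (4+7+10)/3 = 7.
By the law of total expectation,
E[Z] = (1/2)·(9) + (1/2)·(7) = 8.

8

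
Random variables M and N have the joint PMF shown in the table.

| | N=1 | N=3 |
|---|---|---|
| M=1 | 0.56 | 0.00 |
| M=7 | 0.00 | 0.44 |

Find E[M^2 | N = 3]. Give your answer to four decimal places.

P(N = 3) = 0.44.
Summing M^2·P(M=x,N=y) over the conditioning event gives 21.56.
E[M^2 | N = 3] = (21.56) / (0.44) = 49.0000.

49.0000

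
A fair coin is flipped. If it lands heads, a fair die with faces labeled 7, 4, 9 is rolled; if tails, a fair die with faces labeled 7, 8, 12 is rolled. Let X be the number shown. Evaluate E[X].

47/6

E[X | heads] = (7+4+9)/3 = 20/3.
E[X | tails] = (7+8+12)/3 = 9.
E[X] = (1/2)·(20/3) + (1/2)·(9) = 47/6.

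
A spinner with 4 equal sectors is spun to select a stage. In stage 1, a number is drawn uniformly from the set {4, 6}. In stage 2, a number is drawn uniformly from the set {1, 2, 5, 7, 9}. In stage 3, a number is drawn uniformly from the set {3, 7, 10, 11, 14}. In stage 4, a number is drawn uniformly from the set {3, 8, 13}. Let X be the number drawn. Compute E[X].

67/10

E[X | stage 1] = (4+6)/2 = 5.
E[X | stage 2] = (1+2+5+7+9)/5 = 24/5.
E[X | stage 3] = (3+7+10+11+14)/5 = 9.
E[X | stage 4] = (3+8+13)/3 = 8.
E[X] = (1/4)·(5) + (1/4)·(24/5) + (1/4)·(9) + (1/4)·(8) = 67/10.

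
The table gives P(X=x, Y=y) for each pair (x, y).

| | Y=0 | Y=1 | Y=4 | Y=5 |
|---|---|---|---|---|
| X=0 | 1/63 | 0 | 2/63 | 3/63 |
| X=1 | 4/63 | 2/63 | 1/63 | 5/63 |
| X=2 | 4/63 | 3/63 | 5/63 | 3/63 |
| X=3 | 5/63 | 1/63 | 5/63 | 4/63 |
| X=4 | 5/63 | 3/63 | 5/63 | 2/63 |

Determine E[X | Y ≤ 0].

47/19

P(Y ≤ 0) = 19/63.
Σ X·P over the event = 0·(1/63) + 1·(4/63) + 2·(4/63) + 3·(5/63) + 4·(5/63) = 47/63.
E[X | Y ≤ 0] = (47/63) / (19/63) = 47/19.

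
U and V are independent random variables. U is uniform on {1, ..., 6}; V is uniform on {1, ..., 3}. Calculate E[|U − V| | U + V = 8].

Outcomes with U + V = 8: (5,3), (6,2), each with probability 1/18.
E[|U − V| | U + V = 8] = (2 + 4) / 2 = 3.

3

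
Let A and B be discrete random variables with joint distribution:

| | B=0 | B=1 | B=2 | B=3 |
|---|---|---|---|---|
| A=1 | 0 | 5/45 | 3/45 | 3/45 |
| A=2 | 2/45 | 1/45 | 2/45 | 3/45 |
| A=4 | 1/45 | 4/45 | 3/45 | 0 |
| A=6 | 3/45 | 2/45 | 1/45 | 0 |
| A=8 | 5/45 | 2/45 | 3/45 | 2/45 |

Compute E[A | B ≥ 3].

25/8

P(B ≥ 3) = 8/45.
Σ A·P over the event = 1·(3/45) + 2·(3/45) + 8·(2/45) = 5/9.
E[A | B ≥ 3] = (5/9) / (8/45) = 25/8.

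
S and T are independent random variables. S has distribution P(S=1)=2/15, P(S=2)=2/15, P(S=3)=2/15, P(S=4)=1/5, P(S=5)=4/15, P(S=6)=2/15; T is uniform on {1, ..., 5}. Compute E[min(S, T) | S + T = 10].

P(S + T = 10) = 2/25.
Summing min(S,T)·P(x,y) over outcomes with S + T = 10 gives 28/75.
E[min(S, T) | S + T = 10] = (28/75) / (2/25) = 14/3.

14/3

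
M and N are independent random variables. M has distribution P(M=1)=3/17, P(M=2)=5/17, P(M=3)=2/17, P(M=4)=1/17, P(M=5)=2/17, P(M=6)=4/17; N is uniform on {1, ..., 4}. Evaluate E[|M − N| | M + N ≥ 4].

P(M + N ≥ 4) = 57/68.
Summing |M−N|·P(x,y) over outcomes with M + N ≥ 4 gives 30/17.
E[|M − N| | M + N ≥ 4] = (30/17) / (57/68) = 40/19.

40/19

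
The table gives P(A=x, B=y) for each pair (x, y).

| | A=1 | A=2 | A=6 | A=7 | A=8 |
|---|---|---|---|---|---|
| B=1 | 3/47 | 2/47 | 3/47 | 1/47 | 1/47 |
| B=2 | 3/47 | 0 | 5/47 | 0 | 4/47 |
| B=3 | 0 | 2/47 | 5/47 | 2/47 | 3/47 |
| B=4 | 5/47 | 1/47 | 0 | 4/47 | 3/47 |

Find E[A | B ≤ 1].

4

P(B ≤ 1) = 10/47.
Σ A·P over the event = 1·(3/47) + 2·(2/47) + 6·(3/47) + 7·(1/47) + 8·(1/47) = 40/47.
E[A | B ≤ 1] = (40/47) / (10/47) = 4.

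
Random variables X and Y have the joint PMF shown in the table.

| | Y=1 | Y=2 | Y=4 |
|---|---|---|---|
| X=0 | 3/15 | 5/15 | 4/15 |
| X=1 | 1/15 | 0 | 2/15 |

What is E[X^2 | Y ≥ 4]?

P(Y ≥ 4) = 2/5.
Summing X^2·P(X=x,Y=y) over the conditioning event gives 2/15.
E[X^2 | Y ≥ 4] = (2/15) / (2/5) = 1/3.

1/3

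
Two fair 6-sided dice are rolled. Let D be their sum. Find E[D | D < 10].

94/15

P(D < 10) = 5/6.
Σ over the event: 2·1/36 + 3·1/18 + 4·1/12 + 5·1/9 + 6·5/36 + 7·1/6 + 8·5/36 + 9·1/9 = 47/9.
E[D | D < 10] = (47/9) / (5/6) = 94/15.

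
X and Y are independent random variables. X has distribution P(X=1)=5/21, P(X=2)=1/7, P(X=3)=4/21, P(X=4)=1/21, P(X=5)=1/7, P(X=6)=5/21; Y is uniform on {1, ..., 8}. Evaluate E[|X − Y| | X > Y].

P(X > Y) = 17/56.
Summing |X−Y|·P(x,y) over outcomes with X > Y gives 3/4.
E[|X − Y| | X > Y] = (3/4) / (17/56) = 42/17.

42/17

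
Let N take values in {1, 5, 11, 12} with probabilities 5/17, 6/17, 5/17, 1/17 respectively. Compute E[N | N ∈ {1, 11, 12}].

72/11

P(N ∈ {1, 11, 12}) = 11/17.
Σ over the event: 1·5/17 + 11·5/17 + 12·1/17 = 72/17.
E[N | N ∈ {1, 11, 12}] = (72/17) / (11/17) = 72/11.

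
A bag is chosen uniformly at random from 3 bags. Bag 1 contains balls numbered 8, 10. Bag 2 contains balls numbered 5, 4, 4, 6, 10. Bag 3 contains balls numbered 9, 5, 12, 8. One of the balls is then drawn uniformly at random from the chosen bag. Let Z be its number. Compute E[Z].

233/30

E[Z | bag 1] = (8+10)/2 = 9.
E[Z | bag 2] = (5+4+4+6+10)/5 = 29/5.
E[Z | bag 3] = (9+5+12+8)/4 = 17/2.
E[Z] = (1/3)·(9) + (1/3)·(29/5) + (1/3)·(17/2) = 233/30.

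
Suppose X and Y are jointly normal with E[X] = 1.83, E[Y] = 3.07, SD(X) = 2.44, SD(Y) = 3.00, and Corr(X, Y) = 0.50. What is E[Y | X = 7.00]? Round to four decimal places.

6.2483

For a bivariate normal, E[Y | X=x] = μ_Y + ρ·(σ_Y/σ_X)·(x − μ_X).
E[Y | X=7.00] = 3.07 + (0.50)·(3.00/2.44)·(7.00 − (1.83)) = 3.07 + (0.61475)·(5.17) = 6.2483.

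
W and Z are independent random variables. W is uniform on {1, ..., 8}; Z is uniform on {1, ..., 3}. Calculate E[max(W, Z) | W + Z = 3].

2

P(W + Z = 3) = 1/12.
Summing max(W,Z)·P(x,y) over outcomes with W + Z = 3 gives 1/6.
E[max(W, Z) | W + Z = 3] = (1/6) / (1/12) = 2.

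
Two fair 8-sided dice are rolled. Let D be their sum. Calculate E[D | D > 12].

14

P(D > 12) = 5/32.
Σ over the event: 13·1/16 + 14·3/64 + 15·1/32 + 16·1/64 = 35/16.
E[D | D > 12] = (35/16) / (5/32) = 14.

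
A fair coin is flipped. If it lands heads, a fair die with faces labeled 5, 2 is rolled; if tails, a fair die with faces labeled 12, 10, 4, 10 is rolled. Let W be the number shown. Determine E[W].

E[W | heads] = (5+2)/2 = 7/2.
E[W | tails] = (12+10+4+10)/4 = 9.
E[W] = (1/2)·(7/2) + (1/2)·(9) = 25/4.

25/4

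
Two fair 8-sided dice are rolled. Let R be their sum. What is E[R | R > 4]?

278/29

P(R > 4) = 29/32.
E[R | R > 4] = (139/16) / (29/32) = 278/29.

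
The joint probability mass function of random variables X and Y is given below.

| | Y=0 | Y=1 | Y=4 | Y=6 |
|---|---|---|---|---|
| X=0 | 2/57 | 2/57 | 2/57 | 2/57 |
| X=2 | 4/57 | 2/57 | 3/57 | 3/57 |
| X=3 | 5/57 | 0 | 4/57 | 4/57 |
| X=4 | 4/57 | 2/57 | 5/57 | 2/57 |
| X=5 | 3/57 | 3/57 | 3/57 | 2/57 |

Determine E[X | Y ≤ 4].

P(Y ≤ 4) = 44/57.
Summing X·P(X=x,Y=y) over the conditioning event gives 134/57.
E[X | Y ≤ 4] = (134/57) / (44/57) = 67/22.

67/22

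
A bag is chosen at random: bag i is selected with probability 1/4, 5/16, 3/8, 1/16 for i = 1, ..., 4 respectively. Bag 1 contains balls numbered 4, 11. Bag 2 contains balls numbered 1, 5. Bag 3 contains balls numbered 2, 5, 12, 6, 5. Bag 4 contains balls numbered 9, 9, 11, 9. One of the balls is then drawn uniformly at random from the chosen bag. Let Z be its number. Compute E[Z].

E[Z | bag 1] = (4+11)/2 = 15/2.
E[Z | bag 2] = (1+5)/2 = 3.
E[Z | bag 3] = (2+5+12+6+5)/5 = 6.
E[Z | bag 4] = (9+9+11+9)/4 = 19/2.
E[Z] = (1/4)·(15/2) + (5/16)·(3) + (3/8)·(6) + (1/16)·(19/2) = 181/32.

181/32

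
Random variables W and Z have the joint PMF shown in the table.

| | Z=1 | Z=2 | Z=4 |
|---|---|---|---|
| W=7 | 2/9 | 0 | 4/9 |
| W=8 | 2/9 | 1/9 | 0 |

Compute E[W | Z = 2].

8

P(Z = 2) = 1/9.
Σ W·P over the event = 8·(1/9) = 8/9.
E[W | Z = 2] = (8/9) / (1/9) = 8.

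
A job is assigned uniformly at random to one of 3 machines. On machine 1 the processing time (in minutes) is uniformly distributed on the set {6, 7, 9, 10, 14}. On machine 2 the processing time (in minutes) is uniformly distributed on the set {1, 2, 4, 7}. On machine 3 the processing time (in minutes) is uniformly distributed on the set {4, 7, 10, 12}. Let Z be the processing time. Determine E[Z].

419/60

E[Z | machine 1] = (6+7+9+10+14)/5 = 46/5.
E[Z | machine 2] = (1+2+4+7)/4 = 7/2.
E[Z | machine 3] = (4+7+10+12)/4 = 33/4.
By the law of total expectation,
E[Z] = (1/3)·(46/5) + (1/3)·(7/2) + (1/3)·(33/4) = 419/60.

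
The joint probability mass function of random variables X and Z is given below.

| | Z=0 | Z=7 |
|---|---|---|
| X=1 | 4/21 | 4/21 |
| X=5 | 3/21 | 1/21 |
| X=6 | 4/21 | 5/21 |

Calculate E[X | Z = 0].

P(Z = 0) = 11/21.
Σ X·P over the event = 1·(4/21) + 5·(3/21) + 6·(4/21) = 43/21.
E[X | Z = 0] = (43/21) / (11/21) = 43/11.

43/11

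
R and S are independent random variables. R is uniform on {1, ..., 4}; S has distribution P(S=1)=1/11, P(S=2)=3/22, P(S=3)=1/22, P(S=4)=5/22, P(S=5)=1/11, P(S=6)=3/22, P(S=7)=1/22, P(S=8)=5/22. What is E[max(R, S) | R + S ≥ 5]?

P(R + S ≥ 5) = 75/88.
Summing max(R,S)·P(x,y) over outcomes with R + S ≥ 5 gives 419/88.
E[max(R, S) | R + S ≥ 5] = (419/88) / (75/88) = 419/75.

419/75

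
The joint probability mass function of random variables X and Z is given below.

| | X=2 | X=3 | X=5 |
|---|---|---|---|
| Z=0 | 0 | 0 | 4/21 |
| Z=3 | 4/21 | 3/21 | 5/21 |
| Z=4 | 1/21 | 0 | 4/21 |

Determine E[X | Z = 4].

P(Z = 4) = 5/21.
Σ X·P over the event = 2·(1/21) + 5·(4/21) = 22/21.
E[X | Z = 4] = (22/21) / (5/21) = 22/5.

22/5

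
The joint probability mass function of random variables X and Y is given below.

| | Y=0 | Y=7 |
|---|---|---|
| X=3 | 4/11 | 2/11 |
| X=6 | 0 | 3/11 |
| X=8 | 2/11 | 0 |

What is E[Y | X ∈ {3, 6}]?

35/9

P(X ∈ {3, 6}) = 9/11.
Summing Y·P(X=x,Y=y) over the conditioning event gives 35/11.
E[Y | X ∈ {3, 6}] = (35/11) / (9/11) = 35/9.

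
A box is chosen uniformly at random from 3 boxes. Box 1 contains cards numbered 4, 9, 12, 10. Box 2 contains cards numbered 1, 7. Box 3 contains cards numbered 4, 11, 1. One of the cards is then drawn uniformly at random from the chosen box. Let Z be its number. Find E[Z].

E[Z | box 1] = (4+9+12+10)/4 = 35/4.
E[Z | box 2] = (1+7)/2 = 4.
E[Z | box 3] = (4+11+1)/3 = 16/3.
E[Z] = (1/3)·(35/4) + (1/3)·(4) + (1/3)·(16/3) = 217/36.

217/36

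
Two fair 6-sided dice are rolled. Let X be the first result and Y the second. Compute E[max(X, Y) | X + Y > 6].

P(X + Y > 6) = 7/12.
Summing max(X,Y)·P(x,y) over outcomes with X + Y > 6 gives 113/36.
E[max(X, Y) | X + Y > 6] = (113/36) / (7/12) = 113/21.

113/21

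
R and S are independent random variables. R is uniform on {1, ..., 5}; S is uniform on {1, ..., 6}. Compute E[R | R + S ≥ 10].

14/3

Outcomes with R + S ≥ 10: (4,6), (5,5), (5,6), each with probability 1/30.
E[R | R + S ≥ 10] = (4 + 5 + 5) / 3 = 14/3.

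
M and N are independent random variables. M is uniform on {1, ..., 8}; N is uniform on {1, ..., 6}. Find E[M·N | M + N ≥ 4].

P(M + N ≥ 4) = 15/16.
Summing MN·P(x,y) over outcomes with M + N ≥ 4 gives 751/48.
E[M·N | M + N ≥ 4] = (751/48) / (15/16) = 751/45.

751/45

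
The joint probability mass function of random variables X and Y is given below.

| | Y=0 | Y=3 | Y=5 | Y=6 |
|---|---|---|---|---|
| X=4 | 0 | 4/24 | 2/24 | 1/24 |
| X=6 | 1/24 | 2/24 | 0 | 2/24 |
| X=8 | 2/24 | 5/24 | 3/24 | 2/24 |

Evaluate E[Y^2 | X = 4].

122/7

P(X = 4) = 7/24.
Σ Y^2·P over the event = 9·(4/24) + 25·(2/24) + 36·(1/24) = 61/12.
E[Y^2 | X = 4] = (61/12) / (7/24) = 122/7.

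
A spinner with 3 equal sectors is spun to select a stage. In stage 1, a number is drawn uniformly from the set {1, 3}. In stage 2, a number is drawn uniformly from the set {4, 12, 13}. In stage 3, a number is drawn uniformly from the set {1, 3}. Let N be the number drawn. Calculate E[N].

41/9

E[N | stage 1] = (1+3)/2 = 2.
E[N | stage 2] = (4+12+13)/3 = 29/3.
E[N | stage 3] = (1+3)/2 = 2.
E[N] = (1/3)·(2) + (1/3)·(29/3) + (1/3)·(2) = 41/9.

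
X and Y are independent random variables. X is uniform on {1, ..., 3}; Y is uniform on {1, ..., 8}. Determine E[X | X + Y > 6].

13/6

P(X + Y > 6) = 1/2.
Summing X·P(x,y) over outcomes with X + Y > 6 gives 13/12.
E[X | X + Y > 6] = (13/12) / (1/2) = 13/6.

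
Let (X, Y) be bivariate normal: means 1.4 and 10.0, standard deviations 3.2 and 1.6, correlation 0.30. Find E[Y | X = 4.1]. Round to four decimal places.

10.4050

For a bivariate normal, E[Y | X=x] = μ_Y + ρ·(σ_Y/σ_X)·(x − μ_X).
E[Y | X=4.1] = 10.0 + (0.30)·(1.6/3.2)·(4.1 − (1.4)) = 10.0 + (0.15)·(2.7) = 10.4050.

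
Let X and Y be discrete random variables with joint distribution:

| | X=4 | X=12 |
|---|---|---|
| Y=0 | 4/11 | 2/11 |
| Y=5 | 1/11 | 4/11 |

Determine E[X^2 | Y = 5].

P(Y = 5) = 5/11.
Σ X^2·P over the event = 16·(1/11) + 144·(4/11) = 592/11.
E[X^2 | Y = 5] = (592/11) / (5/11) = 592/5.

592/5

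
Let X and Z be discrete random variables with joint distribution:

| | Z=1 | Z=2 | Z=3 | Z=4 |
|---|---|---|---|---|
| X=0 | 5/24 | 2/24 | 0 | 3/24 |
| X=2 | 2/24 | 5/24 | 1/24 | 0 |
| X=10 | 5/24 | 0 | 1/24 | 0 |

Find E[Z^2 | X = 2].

P(X = 2) = 1/3.
Σ Z^2·P over the event = 1·(2/24) + 4·(5/24) + 9·(1/24) = 31/24.
E[Z^2 | X = 2] = (31/24) / (1/3) = 31/8.

31/8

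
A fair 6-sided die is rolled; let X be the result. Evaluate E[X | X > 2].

Given X > 2, X is equally likely to be any of {3, 4, 5, 6}.
E[X | X > 2] = (3 + 4 + 5 + 6) / 4 = 9/2.

9/2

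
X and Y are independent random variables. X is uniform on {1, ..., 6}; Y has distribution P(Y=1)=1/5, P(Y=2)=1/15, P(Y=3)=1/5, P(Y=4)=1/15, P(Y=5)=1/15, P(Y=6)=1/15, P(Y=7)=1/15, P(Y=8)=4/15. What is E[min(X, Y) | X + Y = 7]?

P(X + Y = 7) = 1/9.
Summing min(X,Y)·P(x,y) over outcomes with X + Y = 7 gives 2/9.
E[min(X, Y) | X + Y = 7] = (2/9) / (1/9) = 2.

2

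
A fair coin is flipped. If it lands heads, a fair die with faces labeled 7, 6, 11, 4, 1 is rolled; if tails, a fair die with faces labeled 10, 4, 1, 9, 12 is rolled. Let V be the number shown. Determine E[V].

E[V | heads] = (7+6+11+4+1)/5 = 29/5.
E[V | tails] = (10+4+1+9+12)/5 = 36/5.
E[V] = (1/2)·(29/5) + (1/2)·(36/5) = 13/2.

13/2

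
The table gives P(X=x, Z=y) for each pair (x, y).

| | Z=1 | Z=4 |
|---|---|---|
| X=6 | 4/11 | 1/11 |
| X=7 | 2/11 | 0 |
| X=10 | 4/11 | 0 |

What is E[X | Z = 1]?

39/5

P(Z = 1) = 10/11.
Σ X·P over the event = 6·(4/11) + 7·(2/11) + 10·(4/11) = 78/11.
E[X | Z = 1] = (78/11) / (10/11) = 39/5.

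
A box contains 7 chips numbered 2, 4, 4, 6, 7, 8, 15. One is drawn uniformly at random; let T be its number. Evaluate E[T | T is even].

P(T is even) = 5/7.
Σ over the event: 2·1/7 + 4·2/7 + 6·1/7 + 8·1/7 = 24/7.
E[T | T is even] = (24/7) / (5/7) = 24/5.

24/5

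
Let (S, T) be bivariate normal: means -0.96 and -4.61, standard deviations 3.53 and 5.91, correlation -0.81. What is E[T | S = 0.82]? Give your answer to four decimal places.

-7.0239

The regression of T on S has slope ρ·σ_T/σ_S and passes through (μ_S, μ_T).
E[T | S=0.82] = -4.61 + (-0.81)·(5.91/3.53)·(0.82 − (-0.96)) = -4.61 + (-1.3561)·(1.78) = -7.0239.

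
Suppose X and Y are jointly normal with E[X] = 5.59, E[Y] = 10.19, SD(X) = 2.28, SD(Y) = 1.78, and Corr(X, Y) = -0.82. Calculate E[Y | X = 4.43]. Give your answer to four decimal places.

10.9326

E[Y | X=x] = μ_Y + ρ(σ_Y/σ_X)(x − μ_X) for jointly normal variables.
E[Y | X=4.43] = 10.19 + (-0.82)·(1.78/2.28)·(4.43 − (5.59)) = 10.19 + (-0.64018)·(-1.16) = 10.9326.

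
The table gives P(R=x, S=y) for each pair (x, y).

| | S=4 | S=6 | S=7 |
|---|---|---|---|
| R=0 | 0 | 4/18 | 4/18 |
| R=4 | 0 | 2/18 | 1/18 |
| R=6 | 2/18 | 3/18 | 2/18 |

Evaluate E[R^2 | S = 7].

P(S = 7) = 7/18.
Summing R^2·P(R=x,S=y) over the conditioning event gives 44/9.
E[R^2 | S = 7] = (44/9) / (7/18) = 88/7.

88/7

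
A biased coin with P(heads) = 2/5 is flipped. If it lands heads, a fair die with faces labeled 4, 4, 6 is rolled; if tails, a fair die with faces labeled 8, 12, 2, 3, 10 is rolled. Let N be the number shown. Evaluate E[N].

91/15

E[N | heads] = (4+4+6)/3 = 14/3.
E[N | tails] = (8+12+2+3+10)/5 = 7.
E[N] = (2/5)·(14/3) + (3/5)·(7) = 91/15.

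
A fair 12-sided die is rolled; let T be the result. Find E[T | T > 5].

Given T > 5, T is equally likely to be any of {6, 7, 8, 9, 10, 11, 12}.
E[T | T > 5] = (6 + 7 + 8 + 9 + 10 + 11 + 12) / 7 = 9.

9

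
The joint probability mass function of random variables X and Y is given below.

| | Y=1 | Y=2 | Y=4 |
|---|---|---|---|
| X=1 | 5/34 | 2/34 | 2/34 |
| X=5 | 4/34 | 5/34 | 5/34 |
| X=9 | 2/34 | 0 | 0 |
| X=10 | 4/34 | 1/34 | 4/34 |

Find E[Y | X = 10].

P(X = 10) = 9/34.
Σ Y·P over the event = 1·(4/34) + 2·(1/34) + 4·(4/34) = 11/17.
E[Y | X = 10] = (11/17) / (9/34) = 22/9.

22/9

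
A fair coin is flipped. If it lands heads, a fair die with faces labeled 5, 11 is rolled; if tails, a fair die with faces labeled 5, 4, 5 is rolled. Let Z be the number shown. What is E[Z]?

E[Z | heads] = (5+11)/2 = 8.
E[Z | tails] = (5+4+5)/3 = 14/3.
E[Z] = (1/2)·(8) + (1/2)·(14/3) = 19/3.

19/3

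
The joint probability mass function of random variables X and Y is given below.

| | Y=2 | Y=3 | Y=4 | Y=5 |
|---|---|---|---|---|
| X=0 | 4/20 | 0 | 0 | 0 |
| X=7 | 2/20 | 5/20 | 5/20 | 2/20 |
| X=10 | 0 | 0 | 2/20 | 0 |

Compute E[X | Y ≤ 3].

P(Y ≤ 3) = 11/20.
Σ X·P over the event = 0·(4/20) + 7·(2/20) + 7·(5/20) = 49/20.
E[X | Y ≤ 3] = (49/20) / (11/20) = 49/11.

49/11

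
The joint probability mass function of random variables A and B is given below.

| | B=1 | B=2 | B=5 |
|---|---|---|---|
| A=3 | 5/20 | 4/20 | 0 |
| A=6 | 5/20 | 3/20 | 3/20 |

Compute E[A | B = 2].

P(B = 2) = 7/20.
Σ A·P over the event = 3·(4/20) + 6·(3/20) = 3/2.
E[A | B = 2] = (3/2) / (7/20) = 30/7.

30/7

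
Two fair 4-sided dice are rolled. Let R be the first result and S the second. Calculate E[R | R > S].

10/3

Outcomes with R > S: (2,1), (3,1), (3,2), (4,1), (4,2), (4,3), each with probability 1/16.
E[R | R > S] = (2 + 3 + 3 + 4 + 4 + 4) / 6 = 10/3.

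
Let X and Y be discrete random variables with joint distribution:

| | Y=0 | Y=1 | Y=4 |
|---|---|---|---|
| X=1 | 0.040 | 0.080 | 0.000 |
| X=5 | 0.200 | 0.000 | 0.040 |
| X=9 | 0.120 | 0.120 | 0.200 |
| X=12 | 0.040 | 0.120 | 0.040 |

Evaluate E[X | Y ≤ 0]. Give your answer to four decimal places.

P(Y ≤ 0) = 0.400.
Σ X·P over the event = 1·(0.040) + 5·(0.200) + 9·(0.120) + 12·(0.040) = 2.600.
E[X | Y ≤ 0] = (2.600) / (0.400) = 6.5000.

6.5000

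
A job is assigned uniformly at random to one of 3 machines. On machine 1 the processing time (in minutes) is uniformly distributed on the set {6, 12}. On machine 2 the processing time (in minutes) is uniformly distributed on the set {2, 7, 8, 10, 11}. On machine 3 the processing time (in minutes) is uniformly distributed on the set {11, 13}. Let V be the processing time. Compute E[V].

E[V | machine 1] = (6+12)/2 = 9.
E[V | machine 2] = (2+7+8+10+11)/5 = 38/5.
E[V | machine 3] = (11+13)/2 = 12.
E[V] = (1/3)·(9) + (1/3)·(38/5) + (1/3)·(12) = 143/15.

143/15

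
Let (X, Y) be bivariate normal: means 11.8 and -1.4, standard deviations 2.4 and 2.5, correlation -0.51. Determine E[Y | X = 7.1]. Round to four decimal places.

1.0969

E[Y | X=x] = μ_Y + ρ(σ_Y/σ_X)(x − μ_X) for jointly normal variables.
E[Y | X=7.1] = -1.4 + (-0.51)·(2.5/2.4)·(7.1 − (11.8)) = -1.4 + (-0.53125)·(-4.7) = 1.0969.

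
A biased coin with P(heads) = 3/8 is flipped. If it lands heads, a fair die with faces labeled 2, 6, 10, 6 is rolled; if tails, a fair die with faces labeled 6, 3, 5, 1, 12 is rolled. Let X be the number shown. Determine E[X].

45/8

E[X | heads] = (2+6+10+6)/4 = 6.
E[X | tails] = (6+3+5+1+12)/5 = 27/5.
E[X] = (3/8)·(6) + (5/8)·(27/5) = 45/8.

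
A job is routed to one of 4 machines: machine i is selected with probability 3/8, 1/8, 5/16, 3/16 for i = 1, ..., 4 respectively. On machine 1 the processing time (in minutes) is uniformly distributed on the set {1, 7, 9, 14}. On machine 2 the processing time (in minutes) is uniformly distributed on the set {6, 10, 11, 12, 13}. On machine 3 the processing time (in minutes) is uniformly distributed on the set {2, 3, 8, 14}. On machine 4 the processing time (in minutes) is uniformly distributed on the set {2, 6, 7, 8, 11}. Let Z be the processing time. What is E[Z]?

2429/320

E[Z | machine 1] = (1+7+9+14)/4 = 31/4.
E[Z | machine 2] = (6+10+11+12+13)/5 = 52/5.
E[Z | machine 3] = (2+3+8+14)/4 = 27/4.
E[Z | machine 4] = (2+6+7+8+11)/5 = 34/5.
By the law of total expectation,
E[Z] = (3/8)·(31/4) + (1/8)·(52/5) + (5/16)·(27/4) + (3/16)·(34/5) = 2429/320.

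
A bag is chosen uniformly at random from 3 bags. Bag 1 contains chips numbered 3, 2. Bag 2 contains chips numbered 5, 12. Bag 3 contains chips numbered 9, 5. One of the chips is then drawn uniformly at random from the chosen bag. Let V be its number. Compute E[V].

E[V | bag 1] = (3+2)/2 = 5/2.
E[V | bag 2] = (5+12)/2 = 17/2.
E[V | bag 3] = (9+5)/2 = 7.
E[V] = (1/3)·(5/2) + (1/3)·(17/2) + (1/3)·(7) = 6.

6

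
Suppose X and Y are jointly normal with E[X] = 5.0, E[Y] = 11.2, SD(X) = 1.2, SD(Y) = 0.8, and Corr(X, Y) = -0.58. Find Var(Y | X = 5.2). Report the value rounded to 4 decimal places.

0.4247

The conditional variance in a bivariate normal is σ_Y²(1 − ρ²), independent of x.
Var(Y | X=5.2) = (0.8)²·(1 − (-0.58)²) = 0.64·0.6636 = 0.4247.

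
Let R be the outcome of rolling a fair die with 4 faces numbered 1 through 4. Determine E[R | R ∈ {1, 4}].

P(R ∈ {1, 4}) = 1/2.
Σ over the event: 1·1/4 + 4·1/4 = 5/4.
E[R | R ∈ {1, 4}] = (5/4) / (1/2) = 5/2.

5/2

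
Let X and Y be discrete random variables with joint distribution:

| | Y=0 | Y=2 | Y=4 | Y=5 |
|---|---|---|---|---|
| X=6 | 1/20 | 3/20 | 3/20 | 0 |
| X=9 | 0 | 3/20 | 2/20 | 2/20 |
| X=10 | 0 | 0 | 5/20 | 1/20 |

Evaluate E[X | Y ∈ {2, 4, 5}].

159/19

P(Y ∈ {2, 4, 5}) = 19/20.
Summing X·P(X=x,Y=y) over the conditioning event gives 159/20.
E[X | Y ∈ {2, 4, 5}] = (159/20) / (19/20) = 159/19.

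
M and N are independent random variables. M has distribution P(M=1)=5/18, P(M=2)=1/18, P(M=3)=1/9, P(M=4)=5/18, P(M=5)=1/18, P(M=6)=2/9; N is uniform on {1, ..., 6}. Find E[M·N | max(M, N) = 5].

P(max(M, N) = 5) = 1/6.
Summing MN·P(x,y) over outcomes with max(M, N) = 5 gives 20/9.
E[M·N | max(M, N) = 5] = (20/9) / (1/6) = 40/3.

40/3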